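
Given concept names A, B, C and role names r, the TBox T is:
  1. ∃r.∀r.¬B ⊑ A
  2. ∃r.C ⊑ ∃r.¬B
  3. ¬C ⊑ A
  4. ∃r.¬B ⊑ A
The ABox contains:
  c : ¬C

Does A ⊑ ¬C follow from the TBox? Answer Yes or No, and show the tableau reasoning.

No

1. A ⊑ ¬C  ⇔  (A ⊓ C) unsat w.r.t. T
   open: L(x₀) ⊇ {A, C, ∀r.¬C}
2. Hence A ⊑ ¬C: not entailed.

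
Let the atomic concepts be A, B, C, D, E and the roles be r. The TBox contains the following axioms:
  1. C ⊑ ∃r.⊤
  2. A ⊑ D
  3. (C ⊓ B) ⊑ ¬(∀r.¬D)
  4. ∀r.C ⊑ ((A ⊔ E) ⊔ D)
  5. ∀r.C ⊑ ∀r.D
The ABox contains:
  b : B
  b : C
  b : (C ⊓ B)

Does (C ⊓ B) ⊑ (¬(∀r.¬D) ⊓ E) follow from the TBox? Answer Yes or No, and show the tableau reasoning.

No

1. (C ⊓ B) ⊑ (¬(∀r.¬D) ⊓ E)  ⇔  ((C ⊓ B) ⊓ (∀r.¬D ⊔ ¬E)) unsat w.r.t. T
   apply at x₀: C⊑∃r.⊤; (C ⊓ B)⊑¬(∀r.¬D)
   open: L(x₀) ⊇ {B, C, ¬A, ¬E, ∃r.D, …} (+ ∃-successors)
2. Hence (C ⊓ B) ⊑ (¬(∀r.¬D) ⊓ E): not entailed.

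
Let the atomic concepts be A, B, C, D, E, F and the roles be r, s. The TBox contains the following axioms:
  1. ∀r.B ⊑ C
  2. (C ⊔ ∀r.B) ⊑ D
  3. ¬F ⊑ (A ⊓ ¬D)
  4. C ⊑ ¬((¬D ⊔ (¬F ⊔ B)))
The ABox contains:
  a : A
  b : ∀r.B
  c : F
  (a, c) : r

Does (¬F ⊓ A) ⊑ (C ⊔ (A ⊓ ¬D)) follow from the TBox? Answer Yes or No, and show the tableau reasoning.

Yes

1. (¬F ⊓ A) ⊑ (C ⊔ (A ⊓ ¬D))  ⇔  ((¬F ⊓ A) ⊓ (¬C ⊓ (¬A ⊔ D))) unsat w.r.t. T
   all branches close; clash {D, ¬D} at x₀
2. Hence (¬F ⊓ A) ⊑ (C ⊔ (A ⊓ ¬D)): entailed.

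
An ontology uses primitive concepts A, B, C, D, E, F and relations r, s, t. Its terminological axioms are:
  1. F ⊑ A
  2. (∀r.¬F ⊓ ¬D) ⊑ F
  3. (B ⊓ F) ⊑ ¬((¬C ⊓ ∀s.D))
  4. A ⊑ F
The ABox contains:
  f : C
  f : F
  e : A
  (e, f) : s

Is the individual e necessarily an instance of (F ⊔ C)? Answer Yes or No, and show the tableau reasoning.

Yes

1. e : (F ⊔ C)?  L(e) = {A} ∪ {(¬F ⊓ ¬C)}
   clash {F, ¬F} at e — e ∈ (F ⊔ C)
2. Hence e : (F ⊔ C): entailed.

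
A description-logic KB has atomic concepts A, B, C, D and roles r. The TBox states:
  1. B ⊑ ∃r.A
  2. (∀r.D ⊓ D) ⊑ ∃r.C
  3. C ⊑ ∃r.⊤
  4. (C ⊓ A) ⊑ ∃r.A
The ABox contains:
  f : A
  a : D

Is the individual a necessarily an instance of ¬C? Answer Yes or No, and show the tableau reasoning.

No

1. a : ¬C?  L(a) = {D} ∪ {C}
   apply at a: C⊑∃r.⊤
   open: L(a) ⊇ {C, D, ¬A, ¬B, ∃r.¬D, …} (+ ∃-successors) — a ∉ ¬C possible
2. Hence a : ¬C: not entailed.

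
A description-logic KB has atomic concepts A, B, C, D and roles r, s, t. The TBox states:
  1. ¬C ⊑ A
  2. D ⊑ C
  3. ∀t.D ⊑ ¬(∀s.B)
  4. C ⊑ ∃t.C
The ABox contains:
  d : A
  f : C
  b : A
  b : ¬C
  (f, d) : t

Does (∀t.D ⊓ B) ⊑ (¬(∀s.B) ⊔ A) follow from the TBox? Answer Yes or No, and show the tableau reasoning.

Yes

1. (∀t.D ⊓ B) ⊑ (¬(∀s.B) ⊔ A)  ⇔  ((∀t.D ⊓ B) ⊓ (∀s.B ⊓ ¬A)) unsat w.r.t. T
   all branches close; clash {A, ¬A} at x₀
2. Hence (∀t.D ⊓ B) ⊑ (¬(∀s.B) ⊔ A): entailed.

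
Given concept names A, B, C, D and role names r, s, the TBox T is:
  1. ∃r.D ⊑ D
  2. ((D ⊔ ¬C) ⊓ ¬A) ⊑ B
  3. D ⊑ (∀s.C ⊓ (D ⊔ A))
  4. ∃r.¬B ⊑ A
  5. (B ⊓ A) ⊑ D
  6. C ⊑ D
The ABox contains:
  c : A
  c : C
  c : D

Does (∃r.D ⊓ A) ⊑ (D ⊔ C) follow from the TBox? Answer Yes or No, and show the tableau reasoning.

Yes

1. (∃r.D ⊓ A) ⊑ (D ⊔ C)  ⇔  ((∃r.D ⊓ A) ⊓ (¬D ⊓ ¬C)) unsat w.r.t. T
   all branches close; clash {D, ¬D} at x₀
2. Hence (∃r.D ⊓ A) ⊑ (D ⊔ C): entailed.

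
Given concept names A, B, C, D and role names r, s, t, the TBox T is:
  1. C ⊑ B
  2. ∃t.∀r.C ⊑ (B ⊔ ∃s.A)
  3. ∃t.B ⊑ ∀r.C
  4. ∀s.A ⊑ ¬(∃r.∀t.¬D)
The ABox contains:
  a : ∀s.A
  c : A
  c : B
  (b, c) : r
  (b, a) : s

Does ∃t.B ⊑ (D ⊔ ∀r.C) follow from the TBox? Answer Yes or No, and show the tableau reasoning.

1. ∃t.B ⊑ (D ⊔ ∀r.C)  ⇔  (∃t.B ⊓ (¬D ⊓ ∃r.¬C)) unsat w.r.t. T
   all branches close; clash {C, ¬C} at an ∃-successor
2. Hence ∃t.B ⊑ (D ⊔ ∀r.C): entailed.

Yes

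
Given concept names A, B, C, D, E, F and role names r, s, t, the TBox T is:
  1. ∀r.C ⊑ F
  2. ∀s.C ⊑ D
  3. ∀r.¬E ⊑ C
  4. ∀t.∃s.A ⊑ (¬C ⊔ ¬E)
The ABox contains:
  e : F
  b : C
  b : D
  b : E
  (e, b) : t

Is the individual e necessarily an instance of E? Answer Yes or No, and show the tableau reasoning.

No

1. e : E?  L(e) = {F} ∪ {¬E}
   open: L(e) ⊇ {F, ¬E, ∃r.E, ∃s.¬C, ∃t.∀s.¬A} (+ ∃-successors) — e ∉ E possible
2. Hence e : E: not entailed.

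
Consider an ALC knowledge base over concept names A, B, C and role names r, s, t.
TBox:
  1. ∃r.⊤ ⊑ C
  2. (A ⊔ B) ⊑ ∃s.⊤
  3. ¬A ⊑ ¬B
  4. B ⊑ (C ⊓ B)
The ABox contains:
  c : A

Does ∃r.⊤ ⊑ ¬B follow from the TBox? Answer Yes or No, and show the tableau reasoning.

No

1. ∃r.⊤ ⊑ ¬B  ⇔  (∃r.⊤ ⊓ B) unsat w.r.t. T
   apply at x₀: ∃r.⊤⊑C; B⊑(C ⊓ B)
   open: L(x₀) ⊇ {A, B, C, ∃r.⊤, ∃s.⊤} (+ ∃-successors)
2. Hence ∃r.⊤ ⊑ ¬B: not entailed.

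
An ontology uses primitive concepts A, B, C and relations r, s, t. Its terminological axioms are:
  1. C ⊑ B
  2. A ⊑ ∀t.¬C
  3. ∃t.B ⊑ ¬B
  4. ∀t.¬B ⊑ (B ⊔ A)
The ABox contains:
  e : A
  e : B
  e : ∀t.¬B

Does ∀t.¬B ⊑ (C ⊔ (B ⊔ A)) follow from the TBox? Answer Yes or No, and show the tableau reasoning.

Yes

1. ∀t.¬B ⊑ (C ⊔ (B ⊔ A))  ⇔  (∀t.¬B ⊓ (¬C ⊓ (¬B ⊓ ¬A))) unsat w.r.t. T
   all branches close; clash {A, ¬A} at x₀
2. Hence ∀t.¬B ⊑ (C ⊔ (B ⊔ A)): entailed.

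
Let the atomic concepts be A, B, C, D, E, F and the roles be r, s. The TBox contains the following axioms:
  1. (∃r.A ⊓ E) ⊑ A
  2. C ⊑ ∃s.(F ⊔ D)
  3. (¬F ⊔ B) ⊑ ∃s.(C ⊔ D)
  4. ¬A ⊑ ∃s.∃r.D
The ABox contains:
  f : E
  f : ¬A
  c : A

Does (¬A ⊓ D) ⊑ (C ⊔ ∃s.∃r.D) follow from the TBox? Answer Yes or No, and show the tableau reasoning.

Yes

1. (¬A ⊓ D) ⊑ (C ⊔ ∃s.∃r.D)  ⇔  ((¬A ⊓ D) ⊓ (¬C ⊓ ∀s.∀r.¬D)) unsat w.r.t. T
   all branches close; clash {A, ¬A} at x₀
2. Hence (¬A ⊓ D) ⊑ (C ⊔ ∃s.∃r.D): entailed.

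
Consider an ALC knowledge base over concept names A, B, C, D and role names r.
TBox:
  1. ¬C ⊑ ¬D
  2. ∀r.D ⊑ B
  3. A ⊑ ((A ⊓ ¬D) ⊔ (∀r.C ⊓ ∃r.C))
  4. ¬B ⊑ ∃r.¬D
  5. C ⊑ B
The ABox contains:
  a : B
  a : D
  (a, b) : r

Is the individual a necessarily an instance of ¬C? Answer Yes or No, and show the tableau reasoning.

No

1. a : ¬C?  L(a) = {B, D} ∪ {C}
   open: L(a) ⊇ {B, C, D, ¬A} — a ∉ ¬C possible
2. Hence a : ¬C: not entailed.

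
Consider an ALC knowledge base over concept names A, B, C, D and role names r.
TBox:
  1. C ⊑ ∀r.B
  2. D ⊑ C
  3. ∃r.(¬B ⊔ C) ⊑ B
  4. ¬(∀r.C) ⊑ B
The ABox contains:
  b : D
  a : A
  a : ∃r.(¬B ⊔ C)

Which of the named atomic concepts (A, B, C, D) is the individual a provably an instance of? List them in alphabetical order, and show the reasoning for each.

{A, B}

1. a : A?  L(a) = {A, ∃r.(¬B ⊔ C)} ∪ {¬A}
   clash {A, ¬A} at a — a ∈ A
2. a : B?  L(a) = {A, ∃r.(¬B ⊔ C)} ∪ {¬B}
   clash {B, ¬B} at a — a ∈ B
3. a : C?  L(a) = {A, ∃r.(¬B ⊔ C)} ∪ {¬C}
   apply at a: ∃r.(¬B ⊔ C)⊑B
   open: L(a) ⊇ {A, B, ¬C, ¬D, ∀r.C, …} (+ ∃-successors) — a ∉ C possible
4. a : D?  L(a) = {A, ∃r.(¬B ⊔ C)} ∪ {¬D}
   apply at a: ∃r.(¬B ⊔ C)⊑B
   open: L(a) ⊇ {A, B, ¬C, ¬D, ∀r.C, …} (+ ∃-successors) — a ∉ D possible
5. Entailed for a: {A, B}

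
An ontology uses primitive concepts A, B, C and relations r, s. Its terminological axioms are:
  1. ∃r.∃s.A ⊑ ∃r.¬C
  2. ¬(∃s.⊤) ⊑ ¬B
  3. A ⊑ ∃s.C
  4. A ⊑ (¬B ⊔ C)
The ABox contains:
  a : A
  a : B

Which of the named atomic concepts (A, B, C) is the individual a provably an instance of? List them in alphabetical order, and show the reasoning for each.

1. a : A?  L(a) = {A, B} ∪ {¬A}
   clash {A, ¬A} at a — a ∈ A
2. a : B?  L(a) = {A, B} ∪ {¬B}
   clash {B, ¬B} at a — a ∈ B
3. a : C?  L(a) = {A, B} ∪ {¬C}
   clash {B, ¬B} at a — a ∈ C
4. Entailed for a: {A, B, C}

{A, B, C}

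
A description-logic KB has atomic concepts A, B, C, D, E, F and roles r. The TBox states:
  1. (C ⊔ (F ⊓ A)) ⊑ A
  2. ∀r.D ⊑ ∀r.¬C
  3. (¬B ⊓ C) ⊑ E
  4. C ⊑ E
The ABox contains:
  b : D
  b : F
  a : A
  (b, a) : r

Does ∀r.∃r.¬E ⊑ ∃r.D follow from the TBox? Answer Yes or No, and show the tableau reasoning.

1. ∀r.∃r.¬E ⊑ ∃r.D  ⇔  (∀r.∃r.¬E ⊓ ∀r.¬D) unsat w.r.t. T
   open: L(x₀) ⊇ {¬C, ¬F, ∀r.¬D, ∀r.∃r.¬E, ∃r.¬D} (+ ∃-successors)
2. Hence ∀r.∃r.¬E ⊑ ∃r.D: not entailed.

No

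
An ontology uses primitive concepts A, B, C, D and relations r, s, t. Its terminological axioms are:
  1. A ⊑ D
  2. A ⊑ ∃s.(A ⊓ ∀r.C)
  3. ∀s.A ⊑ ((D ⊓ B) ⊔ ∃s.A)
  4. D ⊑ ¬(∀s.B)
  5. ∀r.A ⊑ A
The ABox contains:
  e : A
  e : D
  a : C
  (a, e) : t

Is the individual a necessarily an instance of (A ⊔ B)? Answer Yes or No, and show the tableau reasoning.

No

1. a : (A ⊔ B)?  L(a) = {C} ∪ {(¬A ⊓ ¬B)}
   open: L(a) ⊇ {C, ¬A, ¬B, ¬D, ∃r.¬A, …} (+ ∃-successors) — a ∉ (A ⊔ B) possible
2. Hence a : (A ⊔ B): not entailed.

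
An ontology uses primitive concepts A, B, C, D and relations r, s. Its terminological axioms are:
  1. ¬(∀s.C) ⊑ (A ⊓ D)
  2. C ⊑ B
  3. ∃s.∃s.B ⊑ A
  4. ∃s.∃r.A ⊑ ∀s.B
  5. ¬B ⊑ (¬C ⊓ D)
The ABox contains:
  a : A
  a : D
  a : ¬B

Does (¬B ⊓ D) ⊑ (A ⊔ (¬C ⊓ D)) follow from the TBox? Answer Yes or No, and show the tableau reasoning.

1. (¬B ⊓ D) ⊑ (A ⊔ (¬C ⊓ D))  ⇔  ((¬B ⊓ D) ⊓ (¬A ⊓ (C ⊔ ¬D))) unsat w.r.t. T
   all branches close; clash {D, ¬D} at x₀
2. Hence (¬B ⊓ D) ⊑ (A ⊔ (¬C ⊓ D)): entailed.

Yes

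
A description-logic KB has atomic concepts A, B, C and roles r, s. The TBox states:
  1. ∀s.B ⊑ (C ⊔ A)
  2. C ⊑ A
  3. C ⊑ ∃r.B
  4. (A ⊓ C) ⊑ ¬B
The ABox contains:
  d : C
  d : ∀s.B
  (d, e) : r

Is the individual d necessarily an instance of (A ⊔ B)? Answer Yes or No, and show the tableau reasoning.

1. d : (A ⊔ B)?  L(d) = {C, ∀s.B} ∪ {(¬A ⊓ ¬B)}
   clash {A, ¬A} at d — d ∈ (A ⊔ B)
2. Hence d : (A ⊔ B): entailed.

Yes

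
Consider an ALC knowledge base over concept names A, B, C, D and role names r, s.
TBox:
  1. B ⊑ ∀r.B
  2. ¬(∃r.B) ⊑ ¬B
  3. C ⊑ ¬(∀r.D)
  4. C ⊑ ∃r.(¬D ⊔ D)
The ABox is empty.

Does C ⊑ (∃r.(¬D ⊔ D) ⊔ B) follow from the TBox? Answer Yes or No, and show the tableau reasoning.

Yes

1. C ⊑ (∃r.(¬D ⊔ D) ⊔ B)  ⇔  (C ⊓ (∀r.(D ⊓ ¬D) ⊓ ¬B)) unsat w.r.t. T
   all branches close; clash {D, ¬D} at an ∃-successor
2. Hence C ⊑ (∃r.(¬D ⊔ D) ⊔ B): entailed.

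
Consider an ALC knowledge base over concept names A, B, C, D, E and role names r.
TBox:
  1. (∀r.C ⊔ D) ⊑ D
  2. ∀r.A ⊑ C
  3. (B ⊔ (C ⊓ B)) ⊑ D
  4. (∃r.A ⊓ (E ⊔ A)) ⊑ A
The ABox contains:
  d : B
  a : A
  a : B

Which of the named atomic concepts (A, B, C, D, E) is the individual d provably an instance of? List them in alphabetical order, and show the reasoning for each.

{B, D}

1. d : A?  L(d) = {B} ∪ {¬A}
   open: L(d) ⊇ {B, D, ¬A, ∀r.¬A, ∃r.¬A} (+ ∃-successors) — d ∉ A possible
2. d : B?  L(d) = {B} ∪ {¬B}
   clash {B, ¬B} at d — d ∈ B
3. d : C?  L(d) = {B} ∪ {¬C}
   open: L(d) ⊇ {B, D, ¬C, ∀r.¬A, ∃r.¬A} (+ ∃-successors) — d ∉ C possible
4. d : D?  L(d) = {B} ∪ {¬D}
   clash {D, ¬D} at d — d ∈ D
5. d : E?  L(d) = {B} ∪ {¬E}
   open: L(d) ⊇ {B, D, ¬E, ∀r.¬A, ∃r.¬A} (+ ∃-successors) — d ∉ E possible
6. Entailed for d: {B, D}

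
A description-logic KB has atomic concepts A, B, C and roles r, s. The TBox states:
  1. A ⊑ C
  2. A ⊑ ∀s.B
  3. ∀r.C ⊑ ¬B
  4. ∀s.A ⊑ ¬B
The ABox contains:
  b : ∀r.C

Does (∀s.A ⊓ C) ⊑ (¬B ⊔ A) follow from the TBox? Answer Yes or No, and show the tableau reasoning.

Yes

1. (∀s.A ⊓ C) ⊑ (¬B ⊔ A)  ⇔  ((∀s.A ⊓ C) ⊓ (B ⊓ ¬A)) unsat w.r.t. T
   all branches close; clash {B, ¬B} at x₀
2. Hence (∀s.A ⊓ C) ⊑ (¬B ⊔ A): entailed.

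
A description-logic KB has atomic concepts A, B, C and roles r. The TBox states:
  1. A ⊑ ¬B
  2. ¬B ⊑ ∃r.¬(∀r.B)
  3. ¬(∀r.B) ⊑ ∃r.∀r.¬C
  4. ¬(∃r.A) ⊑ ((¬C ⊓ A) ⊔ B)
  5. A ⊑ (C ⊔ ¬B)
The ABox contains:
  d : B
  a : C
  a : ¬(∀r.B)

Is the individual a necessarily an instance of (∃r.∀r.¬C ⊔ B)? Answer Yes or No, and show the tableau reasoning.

1. a : (∃r.∀r.¬C ⊔ B)?  L(a) = {C, ¬(∀r.B)} ∪ {(∀r.∃r.C ⊓ ¬B)}
   clash {B, ¬B} at a — a ∈ (∃r.∀r.¬C ⊔ B)
2. Hence a : (∃r.∀r.¬C ⊔ B): entailed.

Yes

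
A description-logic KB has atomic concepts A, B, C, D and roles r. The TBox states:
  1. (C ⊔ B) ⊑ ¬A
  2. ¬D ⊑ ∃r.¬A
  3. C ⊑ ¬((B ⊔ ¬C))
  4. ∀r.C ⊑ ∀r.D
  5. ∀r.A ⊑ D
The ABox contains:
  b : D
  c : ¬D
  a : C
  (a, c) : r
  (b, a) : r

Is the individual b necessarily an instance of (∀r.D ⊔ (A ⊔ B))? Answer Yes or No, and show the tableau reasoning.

1. b : (∀r.D ⊔ (A ⊔ B))?  L(b) = {D} ∪ {(∃r.¬D ⊓ (¬A ⊓ ¬B))}
   open: L(b) ⊇ {D, ¬A, ¬B, ¬C, ∃r.¬C, …} (+ ∃-successors) — b ∉ (∀r.D ⊔ (A ⊔ B)) possible
2. Hence b : (∀r.D ⊔ (A ⊔ B)): not entailed.

No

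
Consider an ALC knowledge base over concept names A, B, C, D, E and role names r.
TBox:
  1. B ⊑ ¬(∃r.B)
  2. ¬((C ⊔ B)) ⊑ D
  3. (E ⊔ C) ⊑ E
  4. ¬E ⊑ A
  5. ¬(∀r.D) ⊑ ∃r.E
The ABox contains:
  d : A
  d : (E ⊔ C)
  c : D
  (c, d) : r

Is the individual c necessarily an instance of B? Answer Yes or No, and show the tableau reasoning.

No

1. c : B?  L(c) = {D} ∪ {¬B}
   open: L(c) ⊇ {D, E, ¬B, ∀r.D} — c ∉ B possible
2. Hence c : B: not entailed.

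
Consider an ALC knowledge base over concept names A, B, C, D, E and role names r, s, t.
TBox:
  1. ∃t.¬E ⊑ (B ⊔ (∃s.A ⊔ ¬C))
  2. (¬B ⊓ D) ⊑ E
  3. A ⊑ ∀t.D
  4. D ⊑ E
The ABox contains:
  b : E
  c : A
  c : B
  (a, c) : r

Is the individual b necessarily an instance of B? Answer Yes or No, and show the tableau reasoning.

No

1. b : B?  L(b) = {E} ∪ {¬B}
   open: L(b) ⊇ {E, ¬A, ¬B, ∀t.E} — b ∉ B possible
2. Hence b : B: not entailed.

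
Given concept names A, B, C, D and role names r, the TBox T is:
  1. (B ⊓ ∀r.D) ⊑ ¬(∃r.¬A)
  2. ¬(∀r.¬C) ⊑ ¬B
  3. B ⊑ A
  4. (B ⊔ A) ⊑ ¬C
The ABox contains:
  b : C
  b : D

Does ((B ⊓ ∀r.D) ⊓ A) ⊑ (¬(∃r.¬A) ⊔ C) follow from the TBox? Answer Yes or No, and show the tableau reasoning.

1. ((B ⊓ ∀r.D) ⊓ A) ⊑ (¬(∃r.¬A) ⊔ C)  ⇔  (((B ⊓ ∀r.D) ⊓ A) ⊓ (∃r.¬A ⊓ ¬C)) unsat w.r.t. T
   all branches close; clash {B, ¬B} at x₀
2. Hence ((B ⊓ ∀r.D) ⊓ A) ⊑ (¬(∃r.¬A) ⊔ C): entailed.

Yes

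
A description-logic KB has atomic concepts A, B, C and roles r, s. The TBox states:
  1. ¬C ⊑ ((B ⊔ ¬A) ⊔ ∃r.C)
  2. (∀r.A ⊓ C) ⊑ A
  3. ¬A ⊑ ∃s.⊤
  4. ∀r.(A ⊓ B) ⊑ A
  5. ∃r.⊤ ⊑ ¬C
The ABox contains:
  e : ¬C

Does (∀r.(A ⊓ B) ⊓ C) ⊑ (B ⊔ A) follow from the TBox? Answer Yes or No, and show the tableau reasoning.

Yes

1. (∀r.(A ⊓ B) ⊓ C) ⊑ (B ⊔ A)  ⇔  ((∀r.(A ⊓ B) ⊓ C) ⊓ (¬B ⊓ ¬A)) unsat w.r.t. T
   all branches close; clash {C, ¬C} at x₀
2. Hence (∀r.(A ⊓ B) ⊓ C) ⊑ (B ⊔ A): entailed.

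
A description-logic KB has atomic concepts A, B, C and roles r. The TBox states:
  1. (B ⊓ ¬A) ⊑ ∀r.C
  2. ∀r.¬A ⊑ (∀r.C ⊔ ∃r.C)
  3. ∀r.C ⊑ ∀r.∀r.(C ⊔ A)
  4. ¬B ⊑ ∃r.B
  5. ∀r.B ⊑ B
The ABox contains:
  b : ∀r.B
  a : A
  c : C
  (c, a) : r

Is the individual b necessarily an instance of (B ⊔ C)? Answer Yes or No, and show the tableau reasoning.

Yes

1. b : (B ⊔ C)?  L(b) = {∀r.B} ∪ {(¬B ⊓ ¬C)}
   clash {B, ¬B} at b — b ∈ (B ⊔ C)
2. Hence b : (B ⊔ C): entailed.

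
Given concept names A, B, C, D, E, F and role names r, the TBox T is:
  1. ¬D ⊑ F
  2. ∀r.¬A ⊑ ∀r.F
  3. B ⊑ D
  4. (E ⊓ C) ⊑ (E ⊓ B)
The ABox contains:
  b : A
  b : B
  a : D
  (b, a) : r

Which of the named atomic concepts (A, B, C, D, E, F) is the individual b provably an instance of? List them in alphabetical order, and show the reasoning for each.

{A, B, D}

1. b : A?  L(b) = {A, B} ∪ {¬A}
   clash {A, ¬A} at b — b ∈ A
2. b : B?  L(b) = {A, B} ∪ {¬B}
   clash {B, ¬B} at b — b ∈ B
3. b : C?  L(b) = {A, B} ∪ {¬C}
   apply at b: B⊑D
   open: L(b) ⊇ {A, B, D, ¬C, ∃r.A} (+ ∃-successors) — b ∉ C possible
4. b : D?  L(b) = {A, B} ∪ {¬D}
   clash {D, ¬D} at b — b ∈ D
5. b : E?  L(b) = {A, B} ∪ {¬E}
   apply at b: B⊑D
   open: L(b) ⊇ {A, B, D, ¬E, ∃r.A} (+ ∃-successors) — b ∉ E possible
6. b : F?  L(b) = {A, B} ∪ {¬F}
   apply at b: B⊑D
   open: L(b) ⊇ {A, B, D, ¬E, ¬F, …} (+ ∃-successors) — b ∉ F possible
7. Entailed for b: {A, B, D}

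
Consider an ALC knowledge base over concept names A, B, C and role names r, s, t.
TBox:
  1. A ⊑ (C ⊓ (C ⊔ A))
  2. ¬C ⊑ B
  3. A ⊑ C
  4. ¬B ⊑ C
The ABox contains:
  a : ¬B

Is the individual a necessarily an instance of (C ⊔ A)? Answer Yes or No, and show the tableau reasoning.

1. a : (C ⊔ A)?  L(a) = {¬B} ∪ {(¬C ⊓ ¬A)}
   clash {C, ¬C} at a — a ∈ (C ⊔ A)
2. Hence a : (C ⊔ A): entailed.

Yes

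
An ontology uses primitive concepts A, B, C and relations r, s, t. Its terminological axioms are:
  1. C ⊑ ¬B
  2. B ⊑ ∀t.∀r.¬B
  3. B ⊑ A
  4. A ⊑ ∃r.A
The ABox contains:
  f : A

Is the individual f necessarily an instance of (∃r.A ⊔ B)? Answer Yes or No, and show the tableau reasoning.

Yes

1. f : (∃r.A ⊔ B)?  L(f) = {A} ∪ {(∀r.¬A ⊓ ¬B)}
   clash {A, ¬A} at an ∃-successor — f ∈ (∃r.A ⊔ B)
2. Hence f : (∃r.A ⊔ B): entailed.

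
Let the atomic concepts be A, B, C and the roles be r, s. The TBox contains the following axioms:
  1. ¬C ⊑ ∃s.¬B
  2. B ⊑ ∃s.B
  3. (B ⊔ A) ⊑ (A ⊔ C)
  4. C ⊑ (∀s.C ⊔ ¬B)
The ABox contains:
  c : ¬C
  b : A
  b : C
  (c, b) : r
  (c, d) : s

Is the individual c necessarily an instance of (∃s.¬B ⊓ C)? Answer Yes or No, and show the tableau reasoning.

1. c : (∃s.¬B ⊓ C)?  L(c) = {¬C} ∪ {(∀s.B ⊔ ¬C)}
   apply at c: ¬C⊑∃s.¬B
   open: L(c) ⊇ {¬A, ¬B, ¬C, ∃s.¬B} (+ ∃-successors) — c ∉ (∃s.¬B ⊓ C) possible
2. Hence c : (∃s.¬B ⊓ C): not entailed.

No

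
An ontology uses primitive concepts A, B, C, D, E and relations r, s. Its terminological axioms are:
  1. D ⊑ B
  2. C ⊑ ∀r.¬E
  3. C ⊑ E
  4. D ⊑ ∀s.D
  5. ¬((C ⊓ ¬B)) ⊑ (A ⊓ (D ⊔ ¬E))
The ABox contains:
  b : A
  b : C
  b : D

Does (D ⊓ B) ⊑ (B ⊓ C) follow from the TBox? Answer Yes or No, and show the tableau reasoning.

No

1. (D ⊓ B) ⊑ (B ⊓ C)  ⇔  ((D ⊓ B) ⊓ (¬B ⊔ ¬C)) unsat w.r.t. T
   apply at x₀: D⊑∀s.D
   open: L(x₀) ⊇ {A, B, D, ¬C, ∀s.D}
2. Hence (D ⊓ B) ⊑ (B ⊓ C): not entailed.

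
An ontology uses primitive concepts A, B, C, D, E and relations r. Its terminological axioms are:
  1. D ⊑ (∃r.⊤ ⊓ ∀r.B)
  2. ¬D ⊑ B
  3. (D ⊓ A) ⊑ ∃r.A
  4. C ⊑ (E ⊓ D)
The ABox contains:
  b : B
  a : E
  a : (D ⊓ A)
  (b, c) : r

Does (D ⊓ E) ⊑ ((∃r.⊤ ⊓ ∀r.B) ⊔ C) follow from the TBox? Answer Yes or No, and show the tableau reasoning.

1. (D ⊓ E) ⊑ ((∃r.⊤ ⊓ ∀r.B) ⊔ C)  ⇔  ((D ⊓ E) ⊓ ((∀r.⊥ ⊔ ∃r.¬B) ⊓ ¬C)) unsat w.r.t. T
   all branches close; clash {B, ¬B} at an ∃-successor
2. Hence (D ⊓ E) ⊑ ((∃r.⊤ ⊓ ∀r.B) ⊔ C): entailed.

Yes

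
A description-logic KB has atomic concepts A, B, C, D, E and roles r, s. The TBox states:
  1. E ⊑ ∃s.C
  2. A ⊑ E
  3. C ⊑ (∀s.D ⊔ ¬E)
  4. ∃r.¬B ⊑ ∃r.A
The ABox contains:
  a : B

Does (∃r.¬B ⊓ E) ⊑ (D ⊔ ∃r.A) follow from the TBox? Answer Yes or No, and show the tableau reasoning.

Yes

1. (∃r.¬B ⊓ E) ⊑ (D ⊔ ∃r.A)  ⇔  ((∃r.¬B ⊓ E) ⊓ (¬D ⊓ ∀r.¬A)) unsat w.r.t. T
   all branches close; clash {E, ¬E} at x₀
2. Hence (∃r.¬B ⊓ E) ⊑ (D ⊔ ∃r.A): entailed.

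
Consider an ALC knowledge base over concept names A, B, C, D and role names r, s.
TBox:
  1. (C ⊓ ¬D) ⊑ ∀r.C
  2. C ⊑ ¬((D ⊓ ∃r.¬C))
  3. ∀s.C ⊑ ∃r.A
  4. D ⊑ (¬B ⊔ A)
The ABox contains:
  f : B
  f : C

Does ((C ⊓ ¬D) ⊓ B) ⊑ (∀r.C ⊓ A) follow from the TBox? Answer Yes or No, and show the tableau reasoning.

1. ((C ⊓ ¬D) ⊓ B) ⊑ (∀r.C ⊓ A)  ⇔  (((C ⊓ ¬D) ⊓ B) ⊓ (∃r.¬C ⊔ ¬A)) unsat w.r.t. T
   apply at x₀: (C ⊓ ¬D)⊑∀r.C; C⊑¬((D ⊓ ∃r.¬C))
   open: L(x₀) ⊇ {B, C, ¬A, ¬D, ∀r.C, …} (+ ∃-successors)
2. Hence ((C ⊓ ¬D) ⊓ B) ⊑ (∀r.C ⊓ A): not entailed.

No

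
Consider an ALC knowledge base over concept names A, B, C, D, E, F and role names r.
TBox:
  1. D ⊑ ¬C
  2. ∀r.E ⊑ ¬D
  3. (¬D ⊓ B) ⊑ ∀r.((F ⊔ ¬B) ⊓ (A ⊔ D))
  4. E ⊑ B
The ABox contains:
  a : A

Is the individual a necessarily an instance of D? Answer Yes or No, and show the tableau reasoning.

1. a : D?  L(a) = {A} ∪ {¬D}
   open: L(a) ⊇ {A, ¬B, ¬D, ¬E} — a ∉ D possible
2. Hence a : D: not entailed.

No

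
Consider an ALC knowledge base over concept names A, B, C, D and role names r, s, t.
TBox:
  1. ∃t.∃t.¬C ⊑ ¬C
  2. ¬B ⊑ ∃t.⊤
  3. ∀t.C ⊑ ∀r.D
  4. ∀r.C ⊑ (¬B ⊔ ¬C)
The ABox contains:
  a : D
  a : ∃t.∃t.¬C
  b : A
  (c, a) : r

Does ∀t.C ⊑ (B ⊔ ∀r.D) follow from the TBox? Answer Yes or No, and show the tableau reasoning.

1. ∀t.C ⊑ (B ⊔ ∀r.D)  ⇔  (∀t.C ⊓ (¬B ⊓ ∃r.¬D)) unsat w.r.t. T
   all branches close; clash {D, ¬D} at an ∃-successor
2. Hence ∀t.C ⊑ (B ⊔ ∀r.D): entailed.

Yes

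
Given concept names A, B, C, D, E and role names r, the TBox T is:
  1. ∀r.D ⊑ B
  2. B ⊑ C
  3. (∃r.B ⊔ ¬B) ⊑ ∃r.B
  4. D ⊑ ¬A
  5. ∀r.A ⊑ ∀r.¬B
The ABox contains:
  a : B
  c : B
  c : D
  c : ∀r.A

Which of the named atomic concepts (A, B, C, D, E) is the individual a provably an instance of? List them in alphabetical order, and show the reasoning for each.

1. a : A?  L(a) = {B} ∪ {¬A}
   apply at a: B⊑C
   open: L(a) ⊇ {B, C, ¬A, ∀r.¬B, ∃r.¬A} (+ ∃-successors) — a ∉ A possible
2. a : B?  L(a) = {B} ∪ {¬B}
   clash {B, ¬B} at a — a ∈ B
3. a : C?  L(a) = {B} ∪ {¬C}
   clash {C, ¬C} at a — a ∈ C
4. a : D?  L(a) = {B} ∪ {¬D}
   apply at a: B⊑C
   open: L(a) ⊇ {B, C, ¬D, ∀r.¬B, ∃r.¬A} (+ ∃-successors) — a ∉ D possible
5. a : E?  L(a) = {B} ∪ {¬E}
   apply at a: B⊑C
   open: L(a) ⊇ {B, C, ¬D, ¬E, ∀r.¬B, …} (+ ∃-successors) — a ∉ E possible
6. Entailed for a: {B, C}

{B, C}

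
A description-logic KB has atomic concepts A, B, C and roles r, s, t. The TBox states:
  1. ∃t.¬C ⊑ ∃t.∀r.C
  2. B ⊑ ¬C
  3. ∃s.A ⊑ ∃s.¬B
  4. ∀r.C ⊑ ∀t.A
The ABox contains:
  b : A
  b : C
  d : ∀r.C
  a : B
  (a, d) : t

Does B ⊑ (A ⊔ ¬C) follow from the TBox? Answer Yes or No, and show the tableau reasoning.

Yes

1. B ⊑ (A ⊔ ¬C)  ⇔  (B ⊓ (¬A ⊓ C)) unsat w.r.t. T
   all branches close; clash {C, ¬C} at x₀
2. Hence B ⊑ (A ⊔ ¬C): entailed.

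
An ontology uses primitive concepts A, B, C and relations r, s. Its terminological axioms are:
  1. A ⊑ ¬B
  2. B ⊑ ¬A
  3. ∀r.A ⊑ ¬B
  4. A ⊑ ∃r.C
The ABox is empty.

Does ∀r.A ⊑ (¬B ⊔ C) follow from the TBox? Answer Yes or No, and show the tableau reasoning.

1. ∀r.A ⊑ (¬B ⊔ C)  ⇔  (∀r.A ⊓ (B ⊓ ¬C)) unsat w.r.t. T
   all branches close; clash {B, ¬B} at x₀
2. Hence ∀r.A ⊑ (¬B ⊔ C): entailed.

Yes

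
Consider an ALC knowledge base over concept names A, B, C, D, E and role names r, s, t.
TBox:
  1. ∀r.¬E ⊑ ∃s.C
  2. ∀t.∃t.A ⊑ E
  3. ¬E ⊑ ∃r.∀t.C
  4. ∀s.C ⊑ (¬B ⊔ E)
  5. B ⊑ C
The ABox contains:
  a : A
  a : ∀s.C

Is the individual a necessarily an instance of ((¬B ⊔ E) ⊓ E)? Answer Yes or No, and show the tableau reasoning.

No

1. a : ((¬B ⊔ E) ⊓ E)?  L(a) = {A, ∀s.C} ∪ {((B ⊓ ¬E) ⊔ ¬E)}
   apply at a: ∀s.C⊑(¬B ⊔ E)
   open: L(a) ⊇ {A, ¬B, ¬E, ∀s.C, ∃r.E, …} (+ ∃-successors) — a ∉ ((¬B ⊔ E) ⊓ E) possible
2. Hence a : ((¬B ⊔ E) ⊓ E): not entailed.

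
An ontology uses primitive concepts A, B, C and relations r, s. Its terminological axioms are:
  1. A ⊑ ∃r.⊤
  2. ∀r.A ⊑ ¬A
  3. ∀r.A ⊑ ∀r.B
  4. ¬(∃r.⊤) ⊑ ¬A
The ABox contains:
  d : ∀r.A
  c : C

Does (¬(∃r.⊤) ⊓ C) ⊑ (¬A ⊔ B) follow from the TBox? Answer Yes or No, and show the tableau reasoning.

1. (¬(∃r.⊤) ⊓ C) ⊑ (¬A ⊔ B)  ⇔  ((∀r.⊥ ⊓ C) ⊓ (A ⊓ ¬B)) unsat w.r.t. T
   all branches close; clash {A, ¬A} at x₀
2. Hence (¬(∃r.⊤) ⊓ C) ⊑ (¬A ⊔ B): entailed.

Yes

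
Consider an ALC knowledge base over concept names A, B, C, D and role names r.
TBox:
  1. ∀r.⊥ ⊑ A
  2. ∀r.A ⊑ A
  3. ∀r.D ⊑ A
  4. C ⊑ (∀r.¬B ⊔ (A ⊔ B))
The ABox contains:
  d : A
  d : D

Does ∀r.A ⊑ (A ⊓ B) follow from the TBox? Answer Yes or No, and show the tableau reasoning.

No

1. ∀r.A ⊑ (A ⊓ B)  ⇔  (∀r.A ⊓ (¬A ⊔ ¬B)) unsat w.r.t. T
   apply at x₀: ∀r.A⊑A
   open: L(x₀) ⊇ {A, ¬B, ¬C, ∀r.A, ∃r.⊤} (+ ∃-successors)
2. Hence ∀r.A ⊑ (A ⊓ B): not entailed.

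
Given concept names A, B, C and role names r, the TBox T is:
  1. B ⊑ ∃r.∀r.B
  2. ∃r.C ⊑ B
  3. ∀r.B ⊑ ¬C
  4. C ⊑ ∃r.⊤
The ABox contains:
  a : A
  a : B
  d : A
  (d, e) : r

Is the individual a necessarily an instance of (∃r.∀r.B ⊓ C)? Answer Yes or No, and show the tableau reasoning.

No

1. a : (∃r.∀r.B ⊓ C)?  L(a) = {A, B} ∪ {(∀r.∃r.¬B ⊔ ¬C)}
   apply at a: B⊑∃r.∀r.B
   open: L(a) ⊇ {A, B, ¬C, ∃r.∀r.B} (+ ∃-successors) — a ∉ (∃r.∀r.B ⊓ C) possible
2. Hence a : (∃r.∀r.B ⊓ C): not entailed.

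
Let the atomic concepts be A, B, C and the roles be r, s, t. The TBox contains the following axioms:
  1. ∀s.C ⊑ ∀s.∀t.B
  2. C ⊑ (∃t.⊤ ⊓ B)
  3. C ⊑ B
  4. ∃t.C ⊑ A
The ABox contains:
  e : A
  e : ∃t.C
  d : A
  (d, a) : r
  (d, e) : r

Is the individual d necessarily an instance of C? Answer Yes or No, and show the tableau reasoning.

1. d : C?  L(d) = {A} ∪ {¬C}
   open: L(d) ⊇ {A, ¬C, ∃s.¬C} (+ ∃-successors) — d ∉ C possible
2. Hence d : C: not entailed.

No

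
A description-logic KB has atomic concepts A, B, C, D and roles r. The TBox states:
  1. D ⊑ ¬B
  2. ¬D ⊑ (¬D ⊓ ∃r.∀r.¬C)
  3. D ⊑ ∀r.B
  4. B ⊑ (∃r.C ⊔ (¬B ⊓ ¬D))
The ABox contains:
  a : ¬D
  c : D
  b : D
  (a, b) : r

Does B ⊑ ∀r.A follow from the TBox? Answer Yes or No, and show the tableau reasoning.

No

1. B ⊑ ∀r.A  ⇔  (B ⊓ ∃r.¬A) unsat w.r.t. T
   apply at x₀: B⊑(∃r.C ⊔ (¬B ⊓ ¬D))
   open: L(x₀) ⊇ {B, ¬D, ∃r.C, ∃r.¬A, ∃r.∀r.¬C} (+ ∃-successors)
2. Hence B ⊑ ∀r.A: not entailed.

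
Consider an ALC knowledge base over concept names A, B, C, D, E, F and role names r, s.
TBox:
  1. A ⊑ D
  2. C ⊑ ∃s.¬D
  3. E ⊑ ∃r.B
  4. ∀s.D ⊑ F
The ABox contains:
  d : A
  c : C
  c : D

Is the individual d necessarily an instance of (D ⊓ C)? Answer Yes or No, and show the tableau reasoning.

1. d : (D ⊓ C)?  L(d) = {A} ∪ {(¬D ⊔ ¬C)}
   apply at d: A⊑D
   open: L(d) ⊇ {A, D, ¬C, ¬E, ∃s.¬D} (+ ∃-successors) — d ∉ (D ⊓ C) possible
2. Hence d : (D ⊓ C): not entailed.

No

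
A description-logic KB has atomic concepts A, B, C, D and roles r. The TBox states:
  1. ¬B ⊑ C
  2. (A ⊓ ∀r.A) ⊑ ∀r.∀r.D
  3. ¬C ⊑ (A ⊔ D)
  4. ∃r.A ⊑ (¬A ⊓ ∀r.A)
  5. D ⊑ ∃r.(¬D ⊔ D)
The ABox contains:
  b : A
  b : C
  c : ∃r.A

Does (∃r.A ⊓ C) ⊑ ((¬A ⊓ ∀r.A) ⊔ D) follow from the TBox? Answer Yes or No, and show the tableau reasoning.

1. (∃r.A ⊓ C) ⊑ ((¬A ⊓ ∀r.A) ⊔ D)  ⇔  ((∃r.A ⊓ C) ⊓ ((A ⊔ ∃r.¬A) ⊓ ¬D)) unsat w.r.t. T
   all branches close; clash {A, ¬A} at an ∃-successor
2. Hence (∃r.A ⊓ C) ⊑ ((¬A ⊓ ∀r.A) ⊔ D): entailed.

Yes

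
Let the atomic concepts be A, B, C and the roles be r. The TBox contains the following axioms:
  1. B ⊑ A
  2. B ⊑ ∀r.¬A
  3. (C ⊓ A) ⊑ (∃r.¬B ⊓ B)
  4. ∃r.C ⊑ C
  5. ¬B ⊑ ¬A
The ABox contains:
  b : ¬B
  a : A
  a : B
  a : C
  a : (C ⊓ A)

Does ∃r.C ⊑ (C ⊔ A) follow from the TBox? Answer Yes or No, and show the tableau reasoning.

1. ∃r.C ⊑ (C ⊔ A)  ⇔  (∃r.C ⊓ (¬C ⊓ ¬A)) unsat w.r.t. T
   all branches close; clash {A, ¬A} at x₀
2. Hence ∃r.C ⊑ (C ⊔ A): entailed.

Yes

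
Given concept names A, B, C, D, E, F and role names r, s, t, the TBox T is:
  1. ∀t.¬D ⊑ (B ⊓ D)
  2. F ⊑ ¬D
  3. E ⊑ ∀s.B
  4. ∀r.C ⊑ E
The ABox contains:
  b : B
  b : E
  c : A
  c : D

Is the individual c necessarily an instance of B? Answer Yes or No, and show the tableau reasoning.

No

1. c : B?  L(c) = {A, D} ∪ {¬B}
   open: L(c) ⊇ {A, D, ¬B, ¬E, ¬F, …} (+ ∃-successors) — c ∉ B possible
2. Hence c : B: not entailed.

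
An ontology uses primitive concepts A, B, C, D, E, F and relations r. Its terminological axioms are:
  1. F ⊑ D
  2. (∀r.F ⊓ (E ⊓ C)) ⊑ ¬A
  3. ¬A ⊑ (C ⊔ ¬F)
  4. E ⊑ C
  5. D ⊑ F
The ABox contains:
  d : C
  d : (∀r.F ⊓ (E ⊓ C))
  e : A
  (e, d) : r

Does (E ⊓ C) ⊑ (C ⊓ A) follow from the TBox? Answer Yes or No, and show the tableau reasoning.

1. (E ⊓ C) ⊑ (C ⊓ A)  ⇔  ((E ⊓ C) ⊓ (¬C ⊔ ¬A)) unsat w.r.t. T
   open: L(x₀) ⊇ {C, E, ¬A, ¬D, ¬F}
2. Hence (E ⊓ C) ⊑ (C ⊓ A): not entailed.

No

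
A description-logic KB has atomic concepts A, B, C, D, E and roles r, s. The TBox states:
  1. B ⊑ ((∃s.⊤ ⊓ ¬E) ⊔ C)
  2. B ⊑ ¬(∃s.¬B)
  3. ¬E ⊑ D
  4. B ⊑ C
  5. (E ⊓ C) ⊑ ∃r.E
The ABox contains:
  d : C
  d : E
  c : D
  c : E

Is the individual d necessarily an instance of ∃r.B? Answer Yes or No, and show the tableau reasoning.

1. d : ∃r.B?  L(d) = {C, E} ∪ {∀r.¬B}
   open: L(d) ⊇ {C, E, ¬B, ∀r.¬B, ∃r.E} (+ ∃-successors) — d ∉ ∃r.B possible
2. Hence d : ∃r.B: not entailed.

No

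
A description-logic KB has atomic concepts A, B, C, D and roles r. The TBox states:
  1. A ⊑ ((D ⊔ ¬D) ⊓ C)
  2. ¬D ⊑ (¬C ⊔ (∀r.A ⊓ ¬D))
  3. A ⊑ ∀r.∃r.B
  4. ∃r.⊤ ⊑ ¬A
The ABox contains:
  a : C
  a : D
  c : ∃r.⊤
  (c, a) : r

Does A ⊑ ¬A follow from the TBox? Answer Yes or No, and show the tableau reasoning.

No

1. A ⊑ ¬A  ⇔  (A ⊓ A) unsat w.r.t. T
   apply at x₀: A⊑((D ⊔ ¬D) ⊓ C); A⊑∀r.∃r.B
   open: L(x₀) ⊇ {A, C, D, ∀r.∃r.B, ∀r.⊥}
2. Hence A ⊑ ¬A: not entailed.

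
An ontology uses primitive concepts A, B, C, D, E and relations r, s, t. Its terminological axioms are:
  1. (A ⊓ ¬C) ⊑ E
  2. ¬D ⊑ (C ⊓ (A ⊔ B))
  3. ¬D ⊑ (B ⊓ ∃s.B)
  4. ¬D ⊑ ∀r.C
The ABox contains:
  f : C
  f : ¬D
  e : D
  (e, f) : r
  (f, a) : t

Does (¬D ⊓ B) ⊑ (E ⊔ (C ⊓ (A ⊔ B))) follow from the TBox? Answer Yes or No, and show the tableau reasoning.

Yes

1. (¬D ⊓ B) ⊑ (E ⊔ (C ⊓ (A ⊔ B)))  ⇔  ((¬D ⊓ B) ⊓ (¬E ⊓ (¬C ⊔ (¬A ⊓ ¬B)))) unsat w.r.t. T
   all branches close; clash {E, ¬E} at x₀
2. Hence (¬D ⊓ B) ⊑ (E ⊔ (C ⊓ (A ⊔ B))): entailed.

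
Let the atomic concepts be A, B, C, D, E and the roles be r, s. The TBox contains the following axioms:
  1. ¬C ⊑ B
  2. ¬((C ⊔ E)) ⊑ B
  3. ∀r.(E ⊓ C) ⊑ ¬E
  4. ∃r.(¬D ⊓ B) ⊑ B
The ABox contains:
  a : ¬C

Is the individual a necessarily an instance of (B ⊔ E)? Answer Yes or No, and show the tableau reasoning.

1. a : (B ⊔ E)?  L(a) = {¬C} ∪ {(¬B ⊓ ¬E)}
   clash {B, ¬B} at a — a ∈ (B ⊔ E)
2. Hence a : (B ⊔ E): entailed.

Yes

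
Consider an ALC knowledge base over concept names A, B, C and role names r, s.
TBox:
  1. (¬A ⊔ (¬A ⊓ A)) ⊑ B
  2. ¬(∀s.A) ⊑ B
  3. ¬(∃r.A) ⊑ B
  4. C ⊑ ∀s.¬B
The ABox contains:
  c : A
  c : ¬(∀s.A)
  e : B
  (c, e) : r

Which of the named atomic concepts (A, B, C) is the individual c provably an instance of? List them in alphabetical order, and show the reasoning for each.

{A, B}

1. c : A?  L(c) = {A, ¬(∀s.A)} ∪ {¬A}
   clash {A, ¬A} at c — c ∈ A
2. c : B?  L(c) = {A, ¬(∀s.A)} ∪ {¬B}
   clash {B, ¬B} at c — c ∈ B
3. c : C?  L(c) = {A, ¬(∀s.A)} ∪ {¬C}
   apply at c: ¬(∀s.A)⊑B
   open: L(c) ⊇ {A, B, ¬C, ∃s.¬A} (+ ∃-successors) — c ∉ C possible
4. Entailed for c: {A, B}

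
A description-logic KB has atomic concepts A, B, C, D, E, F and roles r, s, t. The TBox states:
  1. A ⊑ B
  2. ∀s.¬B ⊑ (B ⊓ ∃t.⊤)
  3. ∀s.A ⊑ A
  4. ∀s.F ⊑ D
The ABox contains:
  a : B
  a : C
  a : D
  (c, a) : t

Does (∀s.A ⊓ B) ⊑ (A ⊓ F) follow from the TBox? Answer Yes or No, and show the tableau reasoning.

1. (∀s.A ⊓ B) ⊑ (A ⊓ F)  ⇔  ((∀s.A ⊓ B) ⊓ (¬A ⊔ ¬F)) unsat w.r.t. T
   apply at x₀: ∀s.A⊑A
   open: L(x₀) ⊇ {A, B, ¬F, ∀s.A, ∃s.B, …} (+ ∃-successors)
2. Hence (∀s.A ⊓ B) ⊑ (A ⊓ F): not entailed.

No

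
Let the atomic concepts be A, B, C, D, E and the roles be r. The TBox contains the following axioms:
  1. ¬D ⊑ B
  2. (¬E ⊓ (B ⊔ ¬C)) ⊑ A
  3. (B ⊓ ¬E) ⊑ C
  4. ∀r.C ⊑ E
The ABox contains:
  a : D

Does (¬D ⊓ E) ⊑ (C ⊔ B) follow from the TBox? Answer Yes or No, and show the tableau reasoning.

1. (¬D ⊓ E) ⊑ (C ⊔ B)  ⇔  ((¬D ⊓ E) ⊓ (¬C ⊓ ¬B)) unsat w.r.t. T
   all branches close; clash {B, ¬B} at x₀
2. Hence (¬D ⊓ E) ⊑ (C ⊔ B): entailed.

Yes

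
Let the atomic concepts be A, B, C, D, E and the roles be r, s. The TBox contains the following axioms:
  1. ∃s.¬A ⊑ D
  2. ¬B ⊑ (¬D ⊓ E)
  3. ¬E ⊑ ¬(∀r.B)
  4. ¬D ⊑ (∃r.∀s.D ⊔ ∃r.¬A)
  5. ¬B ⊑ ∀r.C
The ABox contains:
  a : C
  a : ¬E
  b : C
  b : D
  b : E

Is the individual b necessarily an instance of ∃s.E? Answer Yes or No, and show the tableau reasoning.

No

1. b : ∃s.E?  L(b) = {C, D, E} ∪ {∀s.¬E}
   open: L(b) ⊇ {B, C, D, E, ∀s.¬E} — b ∉ ∃s.E possible
2. Hence b : ∃s.E: not entailed.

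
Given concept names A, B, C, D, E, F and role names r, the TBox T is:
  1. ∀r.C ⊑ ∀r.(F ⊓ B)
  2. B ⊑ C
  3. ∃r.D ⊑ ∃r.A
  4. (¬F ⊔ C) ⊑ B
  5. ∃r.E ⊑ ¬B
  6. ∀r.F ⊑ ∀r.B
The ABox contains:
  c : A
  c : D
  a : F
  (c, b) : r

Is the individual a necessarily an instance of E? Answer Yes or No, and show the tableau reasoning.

1. a : E?  L(a) = {F} ∪ {¬E}
   open: L(a) ⊇ {F, ¬B, ¬C, ¬E, ∀r.¬D, …} (+ ∃-successors) — a ∉ E possible
2. Hence a : E: not entailed.

No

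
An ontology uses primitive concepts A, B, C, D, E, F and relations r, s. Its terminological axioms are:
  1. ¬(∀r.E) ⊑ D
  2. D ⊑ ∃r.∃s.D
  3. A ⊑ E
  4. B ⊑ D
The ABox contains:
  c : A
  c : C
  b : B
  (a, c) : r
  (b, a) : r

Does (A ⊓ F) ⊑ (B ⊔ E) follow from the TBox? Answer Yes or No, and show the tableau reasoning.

1. (A ⊓ F) ⊑ (B ⊔ E)  ⇔  ((A ⊓ F) ⊓ (¬B ⊓ ¬E)) unsat w.r.t. T
   all branches close; clash {E, ¬E} at x₀
2. Hence (A ⊓ F) ⊑ (B ⊔ E): entailed.

Yes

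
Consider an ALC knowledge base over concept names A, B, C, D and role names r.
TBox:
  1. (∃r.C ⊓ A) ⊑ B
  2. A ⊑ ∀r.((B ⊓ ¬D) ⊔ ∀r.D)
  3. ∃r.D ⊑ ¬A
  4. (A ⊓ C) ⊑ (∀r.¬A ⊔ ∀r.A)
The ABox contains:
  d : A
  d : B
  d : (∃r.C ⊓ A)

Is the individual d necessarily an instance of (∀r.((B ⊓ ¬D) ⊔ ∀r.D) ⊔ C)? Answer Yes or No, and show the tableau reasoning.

Yes

1. d : (∀r.((B ⊓ ¬D) ⊔ ∀r.D) ⊔ C)?  L(d) = {A, B, (∃r.C ⊓ A)} ∪ {(∃r.((¬B ⊔ D) ⊓ ∃r.¬D) ⊓ ¬C)}
   clash {A, ¬A} at d — d ∈ (∀r.((B ⊓ ¬D) ⊔ ∀r.D) ⊔ C)
2. Hence d : (∀r.((B ⊓ ¬D) ⊔ ∀r.D) ⊔ C): entailed.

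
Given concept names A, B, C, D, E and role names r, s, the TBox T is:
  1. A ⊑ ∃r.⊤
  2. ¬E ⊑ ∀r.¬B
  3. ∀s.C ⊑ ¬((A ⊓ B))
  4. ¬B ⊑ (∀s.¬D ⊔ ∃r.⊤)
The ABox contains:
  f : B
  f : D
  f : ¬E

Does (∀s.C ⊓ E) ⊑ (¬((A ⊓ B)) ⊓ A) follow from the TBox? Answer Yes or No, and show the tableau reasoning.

1. (∀s.C ⊓ E) ⊑ (¬((A ⊓ B)) ⊓ A)  ⇔  ((∀s.C ⊓ E) ⊓ ((A ⊓ B) ⊔ ¬A)) unsat w.r.t. T
   apply at x₀: ∀s.C⊑¬((A ⊓ B))
   open: L(x₀) ⊇ {B, E, ¬A, ∀s.C}
2. Hence (∀s.C ⊓ E) ⊑ (¬((A ⊓ B)) ⊓ A): not entailed.

No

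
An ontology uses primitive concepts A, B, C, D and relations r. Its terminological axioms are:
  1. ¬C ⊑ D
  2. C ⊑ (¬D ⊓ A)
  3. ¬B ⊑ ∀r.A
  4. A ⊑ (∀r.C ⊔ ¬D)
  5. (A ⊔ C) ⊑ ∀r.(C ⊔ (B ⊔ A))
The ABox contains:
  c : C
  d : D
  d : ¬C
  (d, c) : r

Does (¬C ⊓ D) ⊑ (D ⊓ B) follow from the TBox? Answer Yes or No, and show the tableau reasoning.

1. (¬C ⊓ D) ⊑ (D ⊓ B)  ⇔  ((¬C ⊓ D) ⊓ (¬D ⊔ ¬B)) unsat w.r.t. T
   open: L(x₀) ⊇ {D, ¬A, ¬B, ¬C, ∀r.A}
2. Hence (¬C ⊓ D) ⊑ (D ⊓ B): not entailed.

No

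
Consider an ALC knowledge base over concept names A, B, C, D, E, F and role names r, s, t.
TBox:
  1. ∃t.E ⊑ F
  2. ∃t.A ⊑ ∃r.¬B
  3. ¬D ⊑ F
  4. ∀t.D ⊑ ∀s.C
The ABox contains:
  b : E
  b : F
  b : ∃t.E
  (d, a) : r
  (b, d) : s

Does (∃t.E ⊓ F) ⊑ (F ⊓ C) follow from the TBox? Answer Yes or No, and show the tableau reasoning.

1. (∃t.E ⊓ F) ⊑ (F ⊓ C)  ⇔  ((∃t.E ⊓ F) ⊓ (¬F ⊔ ¬C)) unsat w.r.t. T
   open: L(x₀) ⊇ {F, ¬C, ∀t.¬A, ∃t.E, ∃t.¬D} (+ ∃-successors)
2. Hence (∃t.E ⊓ F) ⊑ (F ⊓ C): not entailed.

No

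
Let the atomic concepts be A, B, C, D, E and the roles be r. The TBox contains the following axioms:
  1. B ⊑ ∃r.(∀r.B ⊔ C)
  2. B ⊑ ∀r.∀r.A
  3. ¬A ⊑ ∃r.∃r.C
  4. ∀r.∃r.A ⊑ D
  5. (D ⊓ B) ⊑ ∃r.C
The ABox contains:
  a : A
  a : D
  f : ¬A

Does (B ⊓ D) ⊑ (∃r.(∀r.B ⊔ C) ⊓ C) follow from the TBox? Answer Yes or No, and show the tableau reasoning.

1. (B ⊓ D) ⊑ (∃r.(∀r.B ⊔ C) ⊓ C)  ⇔  ((B ⊓ D) ⊓ (∀r.(∃r.¬B ⊓ ¬C) ⊔ ¬C)) unsat w.r.t. T
   apply at x₀: B⊑∃r.(∀r.B ⊔ C); B⊑∀r.∀r.A
   open: L(x₀) ⊇ {A, B, D, ¬C, ∀r.∀r.A, …} (+ ∃-successors)
2. Hence (B ⊓ D) ⊑ (∃r.(∀r.B ⊔ C) ⊓ C): not entailed.

No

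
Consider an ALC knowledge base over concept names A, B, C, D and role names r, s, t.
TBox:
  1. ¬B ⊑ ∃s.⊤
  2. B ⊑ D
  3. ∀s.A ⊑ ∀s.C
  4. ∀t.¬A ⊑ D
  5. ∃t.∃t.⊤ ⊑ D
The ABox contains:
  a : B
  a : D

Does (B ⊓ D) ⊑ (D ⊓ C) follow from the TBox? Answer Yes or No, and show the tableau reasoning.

No

1. (B ⊓ D) ⊑ (D ⊓ C)  ⇔  ((B ⊓ D) ⊓ (¬D ⊔ ¬C)) unsat w.r.t. T
   open: L(x₀) ⊇ {B, D, ¬C, ∃s.¬A} (+ ∃-successors)
2. Hence (B ⊓ D) ⊑ (D ⊓ C): not entailed.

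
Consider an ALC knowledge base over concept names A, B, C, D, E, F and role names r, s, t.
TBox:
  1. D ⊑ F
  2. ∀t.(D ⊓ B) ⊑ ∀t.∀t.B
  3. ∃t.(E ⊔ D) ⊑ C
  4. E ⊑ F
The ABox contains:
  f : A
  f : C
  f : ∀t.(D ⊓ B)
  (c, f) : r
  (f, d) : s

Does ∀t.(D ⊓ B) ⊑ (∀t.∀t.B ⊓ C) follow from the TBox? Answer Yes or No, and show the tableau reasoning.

No

1. ∀t.(D ⊓ B) ⊑ (∀t.∀t.B ⊓ C)  ⇔  (∀t.(D ⊓ B) ⊓ (∃t.∃t.¬B ⊔ ¬C)) unsat w.r.t. T
   apply at x₀: ∀t.(D ⊓ B)⊑∀t.∀t.B
   open: L(x₀) ⊇ {¬C, ¬D, ¬E, ∀t.(D ⊓ B), ∀t.(¬E ⊓ ¬D), …}
2. Hence ∀t.(D ⊓ B) ⊑ (∀t.∀t.B ⊓ C): not entailed.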